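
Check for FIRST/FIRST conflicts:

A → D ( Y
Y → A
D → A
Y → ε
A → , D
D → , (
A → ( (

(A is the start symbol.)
FIRST sets of the non-terminals at (or reachable through a nullable prefix from) the front of some alternative:
  FIRST(D) = { '(', ',' }
  FIRST(A) = { '(', ',' }

Productions for A:
  A → D ( Y: FIRST = { '(', ',' }
  A → , D: FIRST = { ',' }
  A → ( (: FIRST = { '(' }
Productions for Y:
  Y → A: FIRST = { '(', ',' }
  Y → ε: FIRST = { ε }
Productions for D:
  D → A: FIRST = { '(', ',' }
  D → , (: FIRST = { ',' }

Conflict for A: A → D ( Y and A → , D
  Overlap: { ',' }
Conflict for A: A → D ( Y and A → ( (
  Overlap: { '(' }
Conflict for D: D → A and D → , (
  Overlap: { ',' }

Answer: Yes. A → D '(' Y / A → ',' D on { ',' }; A → D '(' Y / A → '(' '(' on { '(' }; D → A / D → ',' '(' on { ',' }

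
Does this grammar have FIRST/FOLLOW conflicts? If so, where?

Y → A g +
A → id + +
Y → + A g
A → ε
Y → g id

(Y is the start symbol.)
No FIRST/FOLLOW conflicts.

A FIRST/FOLLOW conflict occurs when a non-terminal N has a nullable alternative N → β (β ⇒* ε) and another alternative N → α with FIRST(α) ∩ FOLLOW(N) ≠ ∅: on such a lookahead the parser cannot decide between expanding α and letting N vanish via β.

Nullable non-terminals: A.

A: nullable alternative(s) A → ε; FOLLOW(A) = { 'g' }
  A → id + +: FIRST \ {ε} = { 'id' } — disjoint from FOLLOW(A)
  A → ε: FIRST \ {ε} = { } — this is the only nullable alternative, skip

Y has no nullable alternative, so no FIRST/FOLLOW check is needed there.

No FIRST/FOLLOW conflicts found.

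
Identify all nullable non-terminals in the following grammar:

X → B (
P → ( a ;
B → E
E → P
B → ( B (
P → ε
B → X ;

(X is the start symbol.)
{ 'B', 'E', 'P' }

ε-productions: P → ε
So P is immediately nullable.
E → P: every symbol on the right is nullable, so E is nullable too.
B → E: every symbol on the right is nullable, so B is nullable too.
No further non-terminal can be added: every production for the remaining non-terminals contains a terminal or a non-nullable non-terminal.
Nullable = { 'B', 'E', 'P' }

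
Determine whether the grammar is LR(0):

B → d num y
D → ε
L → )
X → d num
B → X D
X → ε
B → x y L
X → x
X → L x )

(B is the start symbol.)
No. Shift-reduce conflict between [X → .] and [B → . d num y]

Augment with B' → B and build the canonical LR(0) collection (I0 = CLOSURE({[B' → . B]}), then GOTO on every symbol after a dot until no new states appear). It has 14 states:
  I0: { [B → . X D], [B → . d num y], [B → . x y L], [B' → . B], [L → . )], [X → . L x )], [X → . d num], [X → . x], [X → .] }  — shift, reduce
  I1: { [L → ) .] }  — reduce
  I2: { [B' → B .] }  — accept
  I3: { [X → L . x )] }  — shift
  I4: { [B → X . D], [D → .] }  — reduce
  I5: { [B → d . num y], [X → d . num] }  — shift
  I6: { [B → x . y L], [X → x .] }  — shift, reduce
  I7: { [B → x y . L], [L → . )] }  — shift
  I8: { [B → x y L .] }  — reduce
  I9: { [B → d num . y], [X → d num .] }  — shift, reduce
  I10: { [B → d num y .] }  — reduce
  I11: { [B → X D .] }  — reduce
  I12: { [X → L x . )] }  — shift
  I13: { [X → L x ) .] }  — reduce

Conflict in state I0:
  Shift-reduce conflict between [X → .] and [B → . d num y]
So the grammar is NOT LR(0).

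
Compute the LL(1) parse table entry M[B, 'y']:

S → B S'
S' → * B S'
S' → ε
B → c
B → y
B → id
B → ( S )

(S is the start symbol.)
B → y

To find M[B, 'y'], we find productions for B where 'y' is in the predict set (PREDICT(N → α) = (FIRST(α) \ {ε}) ∪ (FOLLOW(N) if α ⇒* ε)).

B → c: PREDICT = { 'c' }
B → y: PREDICT = { 'y' }
  'y' is in predict set, so this production goes in M[B, 'y']
B → id: PREDICT = { 'id' }
B → ( S ): PREDICT = { '(' }

M[B, 'y'] = B → y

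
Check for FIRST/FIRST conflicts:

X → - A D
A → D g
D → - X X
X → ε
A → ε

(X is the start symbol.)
No FIRST/FIRST conflicts.

FIRST sets of the non-terminals at (or reachable through a nullable prefix from) the front of some alternative:
  FIRST(D) = { '-' }

Productions for X:
  X → - A D: FIRST = { '-' }
  X → ε: FIRST = { ε }
Productions for A:
  A → D g: FIRST = { '-' }
  A → ε: FIRST = { ε }
D has only one production, so no FIRST/FIRST conflict is possible there.

All alternatives of each non-terminal have pairwise disjoint FIRST sets.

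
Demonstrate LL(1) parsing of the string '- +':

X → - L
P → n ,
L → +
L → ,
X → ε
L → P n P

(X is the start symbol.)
LL(1) parsing maintains a stack (initially the start symbol over $) and the input. At each step: if the stack top is a terminal, match it against the current input token; if it is a non-terminal N, replace it with the RHS of M[N, lookahead] (the unique production whose predict set contains the lookahead).

Stack is shown with the top on the left.

Stack  Input  Action
--------------------
X $    - + $  output X → - L
- L $  - + $  match '-'
L $    + $    output L → +
+ $    + $    match '+'
$      $      accept

The string is accepted.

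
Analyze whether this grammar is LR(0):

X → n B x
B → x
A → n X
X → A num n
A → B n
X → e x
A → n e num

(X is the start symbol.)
A grammar is LR(0) if no state in the canonical LR(0) collection has:
  - both a shift item (dot before a terminal) and a complete item (shift-reduce conflict), or
  - two or more complete items (reduce-reduce conflict; the accept item [X' → X .] counts as a complete item here).

Augment with X' → X and build the canonical LR(0) collection (I0 = CLOSURE({[X' → . X]}), then GOTO on every symbol after a dot until no new states appear). It has 16 states:
  I0: { [A → . B n], [A → . n X], [A → . n e num], [B → . x], [X → . A num n], [X → . e x], [X → . n B x], [X' → . X] }  — shift
  I1: { [X → A . num n] }  — shift
  I2: { [A → B . n] }  — shift
  I3: { [X' → X .] }  — accept
  I4: { [X → e . x] }  — shift
  I5: { [A → . B n], [A → . n X], [A → . n e num], [A → n . X], [A → n . e num], [B → . x], [X → . A num n], [X → . e x], [X → . n B x], [X → n . B x] }  — shift
  I6: { [B → x .] }  — reduce
  I7: { [A → B . n], [X → n B . x] }  — shift
  I8: { [A → n X .] }  — reduce
  I9: { [A → n e . num], [X → e . x] }  — shift
  I10: { [A → n e num .] }  — reduce
  I11: { [X → e x .] }  — reduce
  I12: { [A → B n .] }  — reduce
  I13: { [X → n B x .] }  — reduce
  I14: { [X → A num . n] }  — shift
  I15: { [X → A num n .] }  — reduce

Every state is either a pure shift/goto state or contains exactly one complete item and nothing to shift — no conflicts. The grammar is LR(0).

Answer: Yes, the grammar is LR(0)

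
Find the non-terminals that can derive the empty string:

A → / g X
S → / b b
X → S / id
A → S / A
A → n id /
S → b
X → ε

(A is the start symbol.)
ε-productions: X → ε
So X is immediately nullable.
No further non-terminal can be added: every production for the remaining non-terminals contains a terminal or a non-nullable non-terminal.
Nullable = { 'X' }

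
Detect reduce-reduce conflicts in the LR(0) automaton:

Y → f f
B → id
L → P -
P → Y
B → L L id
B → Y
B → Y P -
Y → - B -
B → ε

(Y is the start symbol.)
Yes — I8: [B → Y .] vs [P → Y .]

A reduce-reduce conflict occurs when an LR(0) state has two complete items [A → α .] and [B → β .] — both call for a reduction, and with no lookahead the parser cannot choose between them.

Augment with Y' → Y and build the canonical LR(0) collection (I0 = CLOSURE({[Y' → . Y]}), then GOTO on every symbol after a dot until no new states appear). It has 17 states:
  I0: { [Y → . - B -], [Y → . f f], [Y' → . Y] }  — shift
  I1: { [B → . L L id], [B → . Y P -], [B → . Y], [B → . id], [B → .], [L → . P -], [P → . Y], [Y → - . B -], [Y → . - B -], [Y → . f f] }  — shift, reduce
  I2: { [Y' → Y .] }  — accept
  I3: { [Y → f . f] }  — shift
  I4: { [Y → f f .] }  — reduce
  I5: { [Y → - B . -] }  — shift
  I6: { [B → L . L id], [L → . P -], [P → . Y], [Y → . - B -], [Y → . f f] }  — shift
  I7: { [L → P . -] }  — shift
  I8: { [B → Y . P -], [B → Y .], [P → . Y], [P → Y .], [Y → . - B -], [Y → . f f] }  — shift, 2 reduces
  I9: { [B → id .] }  — reduce
  I10: { [B → Y P . -] }  — shift
  I11: { [P → Y .] }  — reduce
  I12: { [B → Y P - .] }  — reduce
  I13: { [L → P - .] }  — reduce
  I14: { [B → L L . id] }  — shift
  I15: { [B → L L id .] }  — reduce
  I16: { [Y → - B - .] }  — reduce

I8 contains complete items [B → Y .], [P → Y .] — reduce-reduce conflict.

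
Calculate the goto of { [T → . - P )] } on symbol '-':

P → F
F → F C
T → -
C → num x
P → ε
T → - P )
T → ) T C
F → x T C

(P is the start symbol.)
GOTO(I, '-') = CLOSURE({ [A → αX.β] : [A → α.Xβ] ∈ I, X = '-' })

Items with dot before '-', with the dot advanced:
  [T → . - P )] → [T → - . P )]
Closure of the advanced items:
  [T → - . P )] has the dot before P: add [P → . F], [P → .]
  [P → . F] has the dot before F: add [F → . F C], [F → . x T C]

GOTO = { [F → . F C], [F → . x T C], [P → . F], [P → .], [T → - . P )] }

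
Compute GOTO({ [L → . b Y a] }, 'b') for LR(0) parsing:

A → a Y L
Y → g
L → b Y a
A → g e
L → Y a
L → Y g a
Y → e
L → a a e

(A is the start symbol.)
{ [L → b . Y a], [Y → . e], [Y → . g] }

GOTO(I, 'b') = CLOSURE({ [A → αX.β] : [A → α.Xβ] ∈ I, X = 'b' })

Items with dot before 'b', with the dot advanced:
  [L → . b Y a] → [L → b . Y a]
Closure of the advanced items:
  [L → b . Y a] has the dot before Y: add [Y → . g], [Y → . e]

GOTO = { [L → b . Y a], [Y → . e], [Y → . g] }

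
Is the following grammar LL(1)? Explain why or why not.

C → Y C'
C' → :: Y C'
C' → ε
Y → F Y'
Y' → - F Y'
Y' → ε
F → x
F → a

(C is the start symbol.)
Relevant sets:
  FOLLOW(C') = { $ }
  FOLLOW(Y') = { $, '::' }

For C':
  PREDICT(C' → :: Y C') = { '::' }
  PREDICT(C' → ε) = { $ }
For Y':
  PREDICT(Y' → '-' F Y') = { '-' }
  PREDICT(Y' → ε) = { $, '::' }
For F:
  PREDICT(F → x) = { 'x' }
  PREDICT(F → a) = { 'a' }
C, Y have a single production, so nothing to check there.

All predict sets are disjoint. The grammar IS LL(1).

Answer: Yes, the grammar is LL(1).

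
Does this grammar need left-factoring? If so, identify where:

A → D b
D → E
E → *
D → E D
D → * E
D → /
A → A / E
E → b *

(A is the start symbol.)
Yes, D has productions with common prefix 'E'

Left-factoring is needed when two productions for the same non-terminal
share a common prefix on the right-hand side.

Productions for A:
  A → D b
  A → A / E
Productions for D:
  D → E
  D → E D
  D → * E
  D → /
Productions for E:
  E → *
  E → b *

Found common prefix 'E' in productions for D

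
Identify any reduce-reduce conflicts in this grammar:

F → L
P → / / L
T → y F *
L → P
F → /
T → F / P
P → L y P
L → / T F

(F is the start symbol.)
A reduce-reduce conflict occurs when an LR(0) state has two complete items [A → α .] and [B → β .] — both call for a reduction, and with no lookahead the parser cannot choose between them.

Augment with F' → F and build the canonical LR(0) collection (I0 = CLOSURE({[F' → . F]}), then GOTO on every symbol after a dot until no new states appear). It has 19 states:
  I0: { [F → . /], [F → . L], [F' → . F], [L → . / T F], [L → . P], [P → . / / L], [P → . L y P] }  — shift
  I1: { [F → . /], [F → . L], [F → / .], [L → . / T F], [L → . P], [L → / . T F], [P → . / / L], [P → . L y P], [P → / . / L], [T → . F / P], [T → . y F *] }  — shift, reduce
  I2: { [F' → F .] }  — accept
  I3: { [F → L .], [P → L . y P] }  — shift, reduce
  I4: { [L → P .] }  — reduce
  I5: { [L → . / T F], [L → . P], [P → . / / L], [P → . L y P], [P → L y . P] }  — shift
  I6: { [F → . /], [F → . L], [L → . / T F], [L → . P], [L → / . T F], [P → . / / L], [P → . L y P], [P → / . / L], [T → . F / P], [T → . y F *] }  — shift
  I7: { [P → L . y P] }  — shift
  I8: { [L → P .], [P → L y P .] }  — 2 reduces
  I9: { [F → . /], [F → . L], [F → / .], [L → . / T F], [L → . P], [L → / . T F], [P → . / / L], [P → . L y P], [P → / . / L], [P → / / . L], [T → . F / P], [T → . y F *] }  — shift, reduce
  I10: { [T → F . / P] }  — shift
  I11: { [F → . /], [F → . L], [L → . / T F], [L → . P], [L → / T . F], [P → . / / L], [P → . L y P] }  — shift
  I12: { [F → . /], [F → . L], [L → . / T F], [L → . P], [P → . / / L], [P → . L y P], [T → y . F *] }  — shift
  I13: { [T → y F . *] }  — shift
  I14: { [T → y F * .] }  — reduce
  I15: { [L → / T F .] }  — reduce
  I16: { [L → . / T F], [L → . P], [P → . / / L], [P → . L y P], [T → F / . P] }  — shift
  I17: { [L → P .], [T → F / P .] }  — 2 reduces
  I18: { [F → L .], [P → / / L .], [P → L . y P] }  — shift, 2 reduces

I8 contains complete items [L → P .], [P → L y P .] — reduce-reduce conflict.
I17 contains complete items [L → P .], [T → F / P .] — reduce-reduce conflict.
I18 contains complete items [F → L .], [P → / / L .] — reduce-reduce conflict.

Answer: Yes — I8: [L → P .] vs [P → L y P .]; I17: [L → P .] vs [T → F / P .]; I18: [F → L .] vs [P → / / L .]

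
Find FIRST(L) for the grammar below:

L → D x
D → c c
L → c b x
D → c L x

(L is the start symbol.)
FIRST sets of the other non-terminals involved (by the same procedure, iterated to a fixed point):
  FIRST(D) = { 'c' }

From L → D x:
  - D is a non-terminal: add FIRST(D) \ {ε} = { 'c' }
    D is not nullable, so stop
From L → c b x:
  - c is a terminal: add 'c' and stop

Collecting: FIRST(L) = { 'c' }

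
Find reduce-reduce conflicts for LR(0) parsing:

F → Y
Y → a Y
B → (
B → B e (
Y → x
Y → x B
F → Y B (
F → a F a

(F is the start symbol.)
A reduce-reduce conflict occurs when an LR(0) state has two complete items [A → α .] and [B → β .] — both call for a reduction, and with no lookahead the parser cannot choose between them.

Augment with F' → F and build the canonical LR(0) collection (I0 = CLOSURE({[F' → . F]}), then GOTO on every symbol after a dot until no new states appear). It has 14 states:
  I0: { [F → . Y B (], [F → . Y], [F → . a F a], [F' → . F], [Y → . a Y], [Y → . x B], [Y → . x] }  — shift
  I1: { [F' → F .] }  — accept
  I2: { [B → . (], [B → . B e (], [F → Y . B (], [F → Y .] }  — shift, reduce
  I3: { [F → . Y B (], [F → . Y], [F → . a F a], [F → a . F a], [Y → . a Y], [Y → . x B], [Y → . x], [Y → a . Y] }  — shift
  I4: { [B → . (], [B → . B e (], [Y → x . B], [Y → x .] }  — shift, reduce
  I5: { [B → ( .] }  — reduce
  I6: { [B → B . e (], [Y → x B .] }  — shift, reduce
  I7: { [B → B e . (] }  — shift
  I8: { [B → B e ( .] }  — reduce
  I9: { [F → a F . a] }  — shift
  I10: { [B → . (], [B → . B e (], [F → Y . B (], [F → Y .], [Y → a Y .] }  — shift, 2 reduces
  I11: { [B → B . e (], [F → Y B . (] }  — shift
  I12: { [F → Y B ( .] }  — reduce
  I13: { [F → a F a .] }  — reduce

I10 contains complete items [F → Y .], [Y → a Y .] — reduce-reduce conflict.

Answer: Yes — I10: [F → Y .] vs [Y → a Y .]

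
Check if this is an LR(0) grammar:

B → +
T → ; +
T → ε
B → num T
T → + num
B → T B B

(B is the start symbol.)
A grammar is LR(0) if no state in the canonical LR(0) collection has:
  - both a shift item (dot before a terminal) and a complete item (shift-reduce conflict), or
  - two or more complete items (reduce-reduce conflict; the accept item [B' → B .] counts as a complete item here).

Augment with B' → B and build the canonical LR(0) collection (I0 = CLOSURE({[B' → . B]}), then GOTO on every symbol after a dot until no new states appear). It has 12 states:
  I0: { [B → . +], [B → . T B B], [B → . num T], [B' → . B], [T → . + num], [T → . ; +], [T → .] }  — shift, reduce
  I1: { [B → + .], [T → + . num] }  — shift, reduce
  I2: { [T → ; . +] }  — shift
  I3: { [B' → B .] }  — accept
  I4: { [B → . +], [B → . T B B], [B → . num T], [B → T . B B], [T → . + num], [T → . ; +], [T → .] }  — shift, reduce
  I5: { [B → num . T], [T → . + num], [T → . ; +], [T → .] }  — shift, reduce
  I6: { [T → + . num] }  — shift
  I7: { [B → num T .] }  — reduce
  I8: { [T → + num .] }  — reduce
  I9: { [B → . +], [B → . T B B], [B → . num T], [B → T B . B], [T → . + num], [T → . ; +], [T → .] }  — shift, reduce
  I10: { [B → T B B .] }  — reduce
  I11: { [T → ; + .] }  — reduce

Conflict in state I0:
  Shift-reduce conflict between [T → .] and [B → . +]
So the grammar is NOT LR(0).

Answer: No. Shift-reduce conflict between [T → .] and [B → . +]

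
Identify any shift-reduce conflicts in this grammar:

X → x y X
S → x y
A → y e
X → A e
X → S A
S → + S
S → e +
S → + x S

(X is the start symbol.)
A shift-reduce conflict occurs when an LR(0) state has both:
  - a complete (reduce) item [A → α .] (dot at the end), and
  - a shift item [B → β . c γ] (dot before a terminal).

Augment with X' → X and build the canonical LR(0) collection (I0 = CLOSURE({[X' → . X]}), then GOTO on every symbol after a dot until no new states appear). It has 19 states:
  I0: { [A → . y e], [S → . + S], [S → . + x S], [S → . e +], [S → . x y], [X → . A e], [X → . S A], [X → . x y X], [X' → . X] }  — shift
  I1: { [S → + . S], [S → + . x S], [S → . + S], [S → . + x S], [S → . e +], [S → . x y] }  — shift
  I2: { [X → A . e] }  — shift
  I3: { [A → . y e], [X → S . A] }  — shift
  I4: { [X' → X .] }  — accept
  I5: { [S → e . +] }  — shift
  I6: { [S → x . y], [X → x . y X] }  — shift
  I7: { [A → y . e] }  — shift
  I8: { [A → y e .] }  — reduce
  I9: { [A → . y e], [S → . + S], [S → . + x S], [S → . e +], [S → . x y], [S → x y .], [X → . A e], [X → . S A], [X → . x y X], [X → x y . X] }  — shift, reduce
  I10: { [X → x y X .] }  — reduce
  I11: { [S → e + .] }  — reduce
  I12: { [X → S A .] }  — reduce
  I13: { [X → A e .] }  — reduce
  I14: { [S → + S .] }  — reduce
  I15: { [S → + x . S], [S → . + S], [S → . + x S], [S → . e +], [S → . x y], [S → x . y] }  — shift
  I16: { [S → + x S .] }  — reduce
  I17: { [S → x . y] }  — shift
  I18: { [S → x y .] }  — reduce

I9 contains reduce item [S → x y .] and shift items [A → . y e], [S → . + S], [S → . + x S], [S → . e +], [S → . x y], [X → . x y X] — shift-reduce conflict.

Answer: Yes — I9: [S → x y .] vs [A → . y e]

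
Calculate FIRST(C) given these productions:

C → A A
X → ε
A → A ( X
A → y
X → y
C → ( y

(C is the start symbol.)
FIRST sets of the other non-terminals involved (by the same procedure, iterated to a fixed point):
  FIRST(A) = { 'y' }

From C → A A:
  - A is a non-terminal: add FIRST(A) \ {ε} = { 'y' }
    A is not nullable, so stop
From C → ( y:
  - '(' is a terminal: add '(' and stop

Collecting: FIRST(C) = { '(', 'y' }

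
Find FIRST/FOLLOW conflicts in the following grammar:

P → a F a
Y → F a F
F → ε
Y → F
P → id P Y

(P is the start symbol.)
Yes. Y → F a F with FOLLOW(Y) on { 'a' }

A FIRST/FOLLOW conflict occurs when a non-terminal N has a nullable alternative N → β (β ⇒* ε) and another alternative N → α with FIRST(α) ∩ FOLLOW(N) ≠ ∅: on such a lookahead the parser cannot decide between expanding α and letting N vanish via β.

Nullable non-terminals: F, Y.
FIRST sets used below: FIRST(F) = { ε }
F has a nullable alternative but only one production, so nothing to check.

Y: nullable alternative(s) Y → F; FOLLOW(Y) = { $, 'a' }
  Y → F a F: FIRST \ {ε} = { 'a' } — overlaps FOLLOW(Y) on { 'a' }: CONFLICT
  Y → F: FIRST \ {ε} = { } — this is the only nullable alternative, skip

P has no nullable alternative, so no FIRST/FOLLOW check is needed there.

So the grammar has 1 FIRST/FOLLOW conflict (marked CONFLICT above).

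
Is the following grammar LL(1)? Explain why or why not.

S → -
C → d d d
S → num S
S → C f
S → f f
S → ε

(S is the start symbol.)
Relevant sets:
  FIRST(C) = { 'd' }
  FOLLOW(S) = { $ }

For S:
  PREDICT(S → '-') = { '-' }
  PREDICT(S → num S) = { 'num' }
  PREDICT(S → C f) = { 'd' }
  PREDICT(S → f f) = { 'f' }
  PREDICT(S → ε) = { $ }
C has a single production, so nothing to check there.

All predict sets are disjoint. The grammar IS LL(1).

Answer: Yes, the grammar is LL(1).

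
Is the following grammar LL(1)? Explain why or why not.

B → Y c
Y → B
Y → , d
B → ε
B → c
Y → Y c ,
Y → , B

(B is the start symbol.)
No. Predict set conflict for B: { 'c' }

A grammar is LL(1) if for each non-terminal N with multiple productions, the predict sets of those productions are pairwise disjoint, where PREDICT(N → α) = (FIRST(α) \ {ε}) ∪ (FOLLOW(N) if α ⇒* ε).

Relevant sets:
  FIRST(Y) = { ',', 'c', ε }
  FIRST(B) = { ',', 'c', ε }
  FOLLOW(B) = { $, 'c' }
  FOLLOW(Y) = { 'c' }

For B:
  PREDICT(B → Y c) = { ',', 'c' }
  PREDICT(B → ε) = { $, 'c' }
  PREDICT(B → c) = { 'c' }
For Y:
  PREDICT(Y → B) = { ',', 'c' }
  PREDICT(Y → ',' d) = { ',' }
  PREDICT(Y → Y c ',') = { ',', 'c' }
  PREDICT(Y → ',' B) = { ',' }

Conflict found: Predict set conflict for B: { 'c' }
The grammar is NOT LL(1).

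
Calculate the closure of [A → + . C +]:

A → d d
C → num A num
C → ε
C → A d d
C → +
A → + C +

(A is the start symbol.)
To compute CLOSURE, for each item [A → α.Bβ] where B is a non-terminal, add [B → .γ] for all productions B → γ; repeat for the newly added items until nothing changes.

Start with: [A → + . C +]
  [A → + . C +] has the dot before C: add [C → . num A num], [C → .], [C → . A d d], [C → . +]
  [C → . A d d] has the dot before A: add [A → . d d], [A → . + C +]
No further items can be added.

CLOSURE = { [A → + . C +], [A → . + C +], [A → . d d], [C → . +], [C → . A d d], [C → . num A num], [C → .] }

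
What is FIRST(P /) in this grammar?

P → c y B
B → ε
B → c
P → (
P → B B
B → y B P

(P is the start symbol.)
{ '(', '/', 'c', 'y' }

FIRST sets of the non-terminals involved (from the grammar, by fixed-point iteration):
  FIRST(P) = { '(', 'c', 'y', ε }

To compute FIRST(P /), process the symbols left to right:
Symbol P is a non-terminal. Add FIRST(P) \ {ε} = { '(', 'c', 'y' }
P is nullable (ε ∈ FIRST(P)), continue to the next symbol.
Symbol / is a terminal. Add '/' and stop.
FIRST(P /) = { '(', '/', 'c', 'y' }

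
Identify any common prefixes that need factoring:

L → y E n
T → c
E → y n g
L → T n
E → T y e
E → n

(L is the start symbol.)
No, left-factoring is not needed

Left-factoring is needed when two productions for the same non-terminal
share a common prefix on the right-hand side.

Productions for L:
  L → y E n
  L → T n
Productions for E:
  E → y n g
  E → T y e
  E → n

No common prefixes found.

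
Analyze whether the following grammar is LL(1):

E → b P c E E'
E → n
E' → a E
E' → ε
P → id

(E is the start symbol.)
No. Predict set conflict for E': { 'a' }

Relevant sets:
  FOLLOW(E') = { $, 'a' }

For E:
  PREDICT(E → b P c E E') = { 'b' }
  PREDICT(E → n) = { 'n' }
For E':
  PREDICT(E' → a E) = { 'a' }
  PREDICT(E' → ε) = { $, 'a' }
P has a single production, so nothing to check there.

Conflict found: Predict set conflict for E': { 'a' }
The grammar is NOT LL(1).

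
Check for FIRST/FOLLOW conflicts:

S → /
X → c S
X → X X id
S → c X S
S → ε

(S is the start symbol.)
A FIRST/FOLLOW conflict occurs when a non-terminal N has a nullable alternative N → β (β ⇒* ε) and another alternative N → α with FIRST(α) ∩ FOLLOW(N) ≠ ∅: on such a lookahead the parser cannot decide between expanding α and letting N vanish via β.

Nullable non-terminals: S.

S: nullable alternative(s) S → ε; FOLLOW(S) = { $, '/', 'c', 'id' }
  S → /: FIRST \ {ε} = { '/' } — overlaps FOLLOW(S) on { '/' }: CONFLICT
  S → c X S: FIRST \ {ε} = { 'c' } — overlaps FOLLOW(S) on { 'c' }: CONFLICT
  S → ε: FIRST \ {ε} = { } — this is the only nullable alternative, skip

X has no nullable alternative, so no FIRST/FOLLOW check is needed there.

So the grammar has 2 FIRST/FOLLOW conflicts (marked CONFLICT above).

Answer: Yes. S → '/' with FOLLOW(S) on { '/' }; S → c X S with FOLLOW(S) on { 'c' }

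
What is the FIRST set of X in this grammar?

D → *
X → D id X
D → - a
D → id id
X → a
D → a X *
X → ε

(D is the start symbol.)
To compute FIRST(X), examine every production with X on the left-hand side, reading each right-hand side left to right until a non-nullable symbol is reached.

FIRST sets of the other non-terminals involved (by the same procedure, iterated to a fixed point):
  FIRST(D) = { '*', '-', 'a', 'id' }

From X → D id X:
  - D is a non-terminal: add FIRST(D) \ {ε} = { '*', '-', 'a', 'id' }
    D is not nullable, so stop
From X → a:
  - a is a terminal: add 'a' and stop
From X → ε:
  - ε-production, so ε ∈ FIRST(X)

Collecting: FIRST(X) = { '*', '-', 'a', 'id', ε }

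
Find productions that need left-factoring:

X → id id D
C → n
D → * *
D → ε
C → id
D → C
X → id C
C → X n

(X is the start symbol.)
Yes, X has productions with common prefix 'id'

Left-factoring is needed when two productions for the same non-terminal
share a common prefix on the right-hand side.

Productions for X:
  X → id id D
  X → id C
Productions for C:
  C → n
  C → id
  C → X n
Productions for D:
  D → * *
  D → ε
  D → C

Found common prefix 'id' in productions for X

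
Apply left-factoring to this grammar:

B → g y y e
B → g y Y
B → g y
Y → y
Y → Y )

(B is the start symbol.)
Left-factoring transforms A → αβ₁ | αβ₂ into A → αA' and A' → β₁ | β₂
(α is the longest common prefix among the alternatives). Repeat until
no nonterminal has two alternatives with a common prefix.

Round 1: B has alternatives sharing prefix 'g y'. Introduce B': B → g y B'
  Add: B' → y e
  Add: B' → Y
  Add: B' → ε

No remaining common prefixes — done.

Resulting grammar:
B → g y B'
B' → y e
B' → Y
B' → ε
Y → y
Y → Y )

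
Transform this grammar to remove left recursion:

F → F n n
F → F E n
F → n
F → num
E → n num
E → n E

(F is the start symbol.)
F is directly left-recursive. The standard transformation for
  A → A α₁ | ... | A α_m | β₁ | ... | β_n
is
  A  → β₁ A' | ... | β_n A'
  A' → α₁ A' | ... | α_m A' | ε

F → n becomes F → n F'
F → num becomes F → num F'
F → F n n becomes F' → n n F'
F → F E n becomes F' → E n F'
Add F' → ε

Productions for other non-terminals are unchanged:
  E → n num
  E → n E

Resulting grammar:
F → n F'
F → num F'
F' → n n F'
F' → E n F'
F' → ε
E → n num
E → n E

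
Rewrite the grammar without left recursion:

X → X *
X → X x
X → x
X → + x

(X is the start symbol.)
X is directly left-recursive. The standard transformation for
  A → A α₁ | ... | A α_m | β₁ | ... | β_n
is
  A  → β₁ A' | ... | β_n A'
  A' → α₁ A' | ... | α_m A' | ε

X → x becomes X → x X'
X → + x becomes X → + x X'
X → X * becomes X' → * X'
X → X x becomes X' → x X'
Add X' → ε

Resulting grammar:
X → x X'
X → + x X'
X' → * X'
X' → x X'
X' → ε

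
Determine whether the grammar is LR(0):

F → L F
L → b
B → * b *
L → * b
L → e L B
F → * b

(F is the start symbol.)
Augment with F' → F and build the canonical LR(0) collection (I0 = CLOSURE({[F' → . F]}), then GOTO on every symbol after a dot until no new states appear). It has 15 states:
  I0: { [F → . * b], [F → . L F], [F' → . F], [L → . * b], [L → . b], [L → . e L B] }  — shift
  I1: { [F → * . b], [L → * . b] }  — shift
  I2: { [F' → F .] }  — accept
  I3: { [F → . * b], [F → . L F], [F → L . F], [L → . * b], [L → . b], [L → . e L B] }  — shift
  I4: { [L → b .] }  — reduce
  I5: { [L → . * b], [L → . b], [L → . e L B], [L → e . L B] }  — shift
  I6: { [L → * . b] }  — shift
  I7: { [B → . * b *], [L → e L . B] }  — shift
  I8: { [B → * . b *] }  — shift
  I9: { [L → e L B .] }  — reduce
  I10: { [B → * b . *] }  — shift
  I11: { [B → * b * .] }  — reduce
  I12: { [L → * b .] }  — reduce
  I13: { [F → L F .] }  — reduce
  I14: { [F → * b .], [L → * b .] }  — 2 reduces

Conflict in state I14:
  Reduce-reduce conflict: [F → * b .] and [L → * b .]
So the grammar is NOT LR(0).

Answer: No. Reduce-reduce conflict: [F → * b .] and [L → * b .]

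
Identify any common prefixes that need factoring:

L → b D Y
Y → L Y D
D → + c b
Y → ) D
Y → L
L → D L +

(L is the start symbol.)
Left-factoring is needed when two productions for the same non-terminal
share a common prefix on the right-hand side.

Productions for L:
  L → b D Y
  L → D L +
Productions for Y:
  Y → L Y D
  Y → ) D
  Y → L

Found common prefix 'L' in productions for Y

Answer: Yes, Y has productions with common prefix 'L'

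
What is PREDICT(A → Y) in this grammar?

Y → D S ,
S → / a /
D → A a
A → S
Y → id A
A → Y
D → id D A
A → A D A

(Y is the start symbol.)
{ '/', 'id' }

PREDICT(A → Y) = (FIRST(RHS) \ {ε}) ∪ (FOLLOW(A) if ε ∈ FIRST(RHS), i.e. RHS ⇒* ε)
FIRST(Y) = { '/', 'id' }
FIRST(Y) = { '/', 'id' }
ε ∉ FIRST(Y), so FOLLOW(A) is not added.
PREDICT(A → Y) = { '/', 'id' }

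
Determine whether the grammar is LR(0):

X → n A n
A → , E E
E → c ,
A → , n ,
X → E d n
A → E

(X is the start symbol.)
Yes, the grammar is LR(0)

Augment with X' → X and build the canonical LR(0) collection (I0 = CLOSURE({[X' → . X]}), then GOTO on every symbol after a dot until no new states appear). It has 16 states:
  I0: { [E → . c ,], [X → . E d n], [X → . n A n], [X' → . X] }  — shift
  I1: { [X → E . d n] }  — shift
  I2: { [X' → X .] }  — accept
  I3: { [E → c . ,] }  — shift
  I4: { [A → . , E E], [A → . , n ,], [A → . E], [E → . c ,], [X → n . A n] }  — shift
  I5: { [A → , . E E], [A → , . n ,], [E → . c ,] }  — shift
  I6: { [X → n A . n] }  — shift
  I7: { [A → E .] }  — reduce
  I8: { [X → n A n .] }  — reduce
  I9: { [A → , E . E], [E → . c ,] }  — shift
  I10: { [A → , n . ,] }  — shift
  I11: { [A → , n , .] }  — reduce
  I12: { [A → , E E .] }  — reduce
  I13: { [E → c , .] }  — reduce
  I14: { [X → E d . n] }  — shift
  I15: { [X → E d n .] }  — reduce

Every state is either a pure shift/goto state or contains exactly one complete item and nothing to shift — no conflicts. The grammar is LR(0).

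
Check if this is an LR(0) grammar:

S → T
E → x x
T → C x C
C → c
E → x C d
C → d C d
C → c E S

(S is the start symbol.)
A grammar is LR(0) if no state in the canonical LR(0) collection has:
  - both a shift item (dot before a terminal) and a complete item (shift-reduce conflict), or
  - two or more complete items (reduce-reduce conflict; the accept item [S' → S .] counts as a complete item here).

Augment with S' → S and build the canonical LR(0) collection (I0 = CLOSURE({[S' → . S]}), then GOTO on every symbol after a dot until no new states appear). It has 16 states:
  I0: { [C → . c E S], [C → . c], [C → . d C d], [S → . T], [S' → . S], [T → . C x C] }  — shift
  I1: { [T → C . x C] }  — shift
  I2: { [S' → S .] }  — accept
  I3: { [S → T .] }  — reduce
  I4: { [C → c . E S], [C → c .], [E → . x C d], [E → . x x] }  — shift, reduce
  I5: { [C → . c E S], [C → . c], [C → . d C d], [C → d . C d] }  — shift
  I6: { [C → d C . d] }  — shift
  I7: { [C → d C d .] }  — reduce
  I8: { [C → . c E S], [C → . c], [C → . d C d], [C → c E . S], [S → . T], [T → . C x C] }  — shift
  I9: { [C → . c E S], [C → . c], [C → . d C d], [E → x . C d], [E → x . x] }  — shift
  I10: { [E → x C . d] }  — shift
  I11: { [E → x x .] }  — reduce
  I12: { [E → x C d .] }  — reduce
  I13: { [C → c E S .] }  — reduce
  I14: { [C → . c E S], [C → . c], [C → . d C d], [T → C x . C] }  — shift
  I15: { [T → C x C .] }  — reduce

Conflict in state I4:
  Shift-reduce conflict between [C → c .] and [E → . x C d]
So the grammar is NOT LR(0).

Answer: No. Shift-reduce conflict between [C → c .] and [E → . x C d]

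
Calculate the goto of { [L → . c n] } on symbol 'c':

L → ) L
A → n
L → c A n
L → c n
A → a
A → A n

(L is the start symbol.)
{ [L → c . n] }

GOTO(I, 'c') = CLOSURE({ [A → αX.β] : [A → α.Xβ] ∈ I, X = 'c' })

Items with dot before 'c', with the dot advanced:
  [L → . c n] → [L → c . n]
Closure adds nothing (no advanced item has the dot before a non-terminal).

GOTO = { [L → c . n] }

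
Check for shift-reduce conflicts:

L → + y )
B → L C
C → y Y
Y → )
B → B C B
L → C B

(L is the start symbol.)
Augment with L' → L and build the canonical LR(0) collection (I0 = CLOSURE({[L' → . L]}), then GOTO on every symbol after a dot until no new states appear). It has 14 states:
  I0: { [C → . y Y], [L → . + y )], [L → . C B], [L' → . L] }  — shift
  I1: { [L → + . y )] }  — shift
  I2: { [B → . B C B], [B → . L C], [C → . y Y], [L → . + y )], [L → . C B], [L → C . B] }  — shift
  I3: { [L' → L .] }  — accept
  I4: { [C → y . Y], [Y → . )] }  — shift
  I5: { [Y → ) .] }  — reduce
  I6: { [C → y Y .] }  — reduce
  I7: { [B → B . C B], [C → . y Y], [L → C B .] }  — shift, reduce
  I8: { [B → L . C], [C → . y Y] }  — shift
  I9: { [B → L C .] }  — reduce
  I10: { [B → . B C B], [B → . L C], [B → B C . B], [C → . y Y], [L → . + y )], [L → . C B] }  — shift
  I11: { [B → B . C B], [B → B C B .], [C → . y Y] }  — shift, reduce
  I12: { [L → + y . )] }  — shift
  I13: { [L → + y ) .] }  — reduce

I7 contains reduce item [L → C B .] and shift item [C → . y Y] — shift-reduce conflict.
I11 contains reduce item [B → B C B .] and shift item [C → . y Y] — shift-reduce conflict.

Answer: Yes — I7: [L → C B .] vs [C → . y Y]; I11: [B → B C B .] vs [C → . y Y]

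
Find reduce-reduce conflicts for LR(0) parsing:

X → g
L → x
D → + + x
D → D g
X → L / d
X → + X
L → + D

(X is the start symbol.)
Yes — I13: [D → + + x .] vs [L → x .]

A reduce-reduce conflict occurs when an LR(0) state has two complete items [A → α .] and [B → β .] — both call for a reduction, and with no lookahead the parser cannot choose between them.

Augment with X' → X and build the canonical LR(0) collection (I0 = CLOSURE({[X' → . X]}), then GOTO on every symbol after a dot until no new states appear). It has 14 states:
  I0: { [L → . + D], [L → . x], [X → . + X], [X → . L / d], [X → . g], [X' → . X] }  — shift
  I1: { [D → . + + x], [D → . D g], [L → + . D], [L → . + D], [L → . x], [X → + . X], [X → . + X], [X → . L / d], [X → . g] }  — shift
  I2: { [X → L . / d] }  — shift
  I3: { [X' → X .] }  — accept
  I4: { [X → g .] }  — reduce
  I5: { [L → x .] }  — reduce
  I6: { [X → L / . d] }  — shift
  I7: { [X → L / d .] }  — reduce
  I8: { [D → + . + x], [D → . + + x], [D → . D g], [L → + . D], [L → . + D], [L → . x], [X → + . X], [X → . + X], [X → . L / d], [X → . g] }  — shift
  I9: { [D → D . g], [L → + D .] }  — shift, reduce
  I10: { [X → + X .] }  — reduce
  I11: { [D → D g .] }  — reduce
  I12: { [D → + + . x], [D → + . + x], [D → . + + x], [D → . D g], [L → + . D], [L → . + D], [L → . x], [X → + . X], [X → . + X], [X → . L / d], [X → . g] }  — shift
  I13: { [D → + + x .], [L → x .] }  — 2 reduces

I13 contains complete items [D → + + x .], [L → x .] — reduce-reduce conflict.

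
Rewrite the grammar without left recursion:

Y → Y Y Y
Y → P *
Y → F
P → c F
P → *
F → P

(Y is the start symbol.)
Y is directly left-recursive. The standard transformation for
  A → A α₁ | ... | A α_m | β₁ | ... | β_n
is
  A  → β₁ A' | ... | β_n A'
  A' → α₁ A' | ... | α_m A' | ε

Y → P * becomes Y → P * Y'
Y → F becomes Y → F Y'
Y → Y Y Y becomes Y' → Y Y Y'
Add Y' → ε

Productions for other non-terminals are unchanged:
  P → c F
  P → *
  F → P

Resulting grammar:
Y → P * Y'
Y → F Y'
Y' → Y Y Y'
Y' → ε
P → c F
P → *
F → P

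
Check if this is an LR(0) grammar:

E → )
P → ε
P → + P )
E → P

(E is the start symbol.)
No. Shift-reduce conflict between [P → .] and [E → . )]

A grammar is LR(0) if no state in the canonical LR(0) collection has:
  - both a shift item (dot before a terminal) and a complete item (shift-reduce conflict), or
  - two or more complete items (reduce-reduce conflict; the accept item [E' → E .] counts as a complete item here).

Augment with E' → E and build the canonical LR(0) collection (I0 = CLOSURE({[E' → . E]}), then GOTO on every symbol after a dot until no new states appear). It has 7 states:
  I0: { [E → . )], [E → . P], [E' → . E], [P → . + P )], [P → .] }  — shift, reduce
  I1: { [E → ) .] }  — reduce
  I2: { [P → + . P )], [P → . + P )], [P → .] }  — shift, reduce
  I3: { [E' → E .] }  — accept
  I4: { [E → P .] }  — reduce
  I5: { [P → + P . )] }  — shift
  I6: { [P → + P ) .] }  — reduce

Conflict in state I0:
  Shift-reduce conflict between [P → .] and [E → . )]
So the grammar is NOT LR(0).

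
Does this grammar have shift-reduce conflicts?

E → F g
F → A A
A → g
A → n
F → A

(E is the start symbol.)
Yes — I1: [F → A .] vs [A → . g]

A shift-reduce conflict occurs when an LR(0) state has both:
  - a complete (reduce) item [A → α .] (dot at the end), and
  - a shift item [B → β . c γ] (dot before a terminal).

Augment with E' → E and build the canonical LR(0) collection (I0 = CLOSURE({[E' → . E]}), then GOTO on every symbol after a dot until no new states appear). It has 8 states:
  I0: { [A → . g], [A → . n], [E → . F g], [E' → . E], [F → . A A], [F → . A] }  — shift
  I1: { [A → . g], [A → . n], [F → A . A], [F → A .] }  — shift, reduce
  I2: { [E' → E .] }  — accept
  I3: { [E → F . g] }  — shift
  I4: { [A → g .] }  — reduce
  I5: { [A → n .] }  — reduce
  I6: { [E → F g .] }  — reduce
  I7: { [F → A A .] }  — reduce

I1 contains reduce item [F → A .] and shift items [A → . g], [A → . n] — shift-reduce conflict.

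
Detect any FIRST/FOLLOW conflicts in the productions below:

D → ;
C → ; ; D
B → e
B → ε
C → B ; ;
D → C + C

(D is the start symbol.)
A FIRST/FOLLOW conflict occurs when a non-terminal N has a nullable alternative N → β (β ⇒* ε) and another alternative N → α with FIRST(α) ∩ FOLLOW(N) ≠ ∅: on such a lookahead the parser cannot decide between expanding α and letting N vanish via β.

Nullable non-terminals: B.

B: nullable alternative(s) B → ε; FOLLOW(B) = { ';' }
  B → e: FIRST \ {ε} = { 'e' } — disjoint from FOLLOW(B)
  B → ε: FIRST \ {ε} = { } — this is the only nullable alternative, skip

C, D have no nullable alternative, so no FIRST/FOLLOW check is needed there.

No FIRST/FOLLOW conflicts found.

Answer: No FIRST/FOLLOW conflicts.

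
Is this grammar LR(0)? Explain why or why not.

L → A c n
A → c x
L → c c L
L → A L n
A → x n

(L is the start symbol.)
Yes, the grammar is LR(0)

A grammar is LR(0) if no state in the canonical LR(0) collection has:
  - both a shift item (dot before a terminal) and a complete item (shift-reduce conflict), or
  - two or more complete items (reduce-reduce conflict; the accept item [L' → L .] counts as a complete item here).

Augment with L' → L and build the canonical LR(0) collection (I0 = CLOSURE({[L' → . L]}), then GOTO on every symbol after a dot until no new states appear). It has 13 states:
  I0: { [A → . c x], [A → . x n], [L → . A L n], [L → . A c n], [L → . c c L], [L' → . L] }  — shift
  I1: { [A → . c x], [A → . x n], [L → . A L n], [L → . A c n], [L → . c c L], [L → A . L n], [L → A . c n] }  — shift
  I2: { [L' → L .] }  — accept
  I3: { [A → c . x], [L → c . c L] }  — shift
  I4: { [A → x . n] }  — shift
  I5: { [A → x n .] }  — reduce
  I6: { [A → . c x], [A → . x n], [L → . A L n], [L → . A c n], [L → . c c L], [L → c c . L] }  — shift
  I7: { [A → c x .] }  — reduce
  I8: { [L → c c L .] }  — reduce
  I9: { [L → A L . n] }  — shift
  I10: { [A → c . x], [L → A c . n], [L → c . c L] }  — shift
  I11: { [L → A c n .] }  — reduce
  I12: { [L → A L n .] }  — reduce

Every state is either a pure shift/goto state or contains exactly one complete item and nothing to shift — no conflicts. The grammar is LR(0).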